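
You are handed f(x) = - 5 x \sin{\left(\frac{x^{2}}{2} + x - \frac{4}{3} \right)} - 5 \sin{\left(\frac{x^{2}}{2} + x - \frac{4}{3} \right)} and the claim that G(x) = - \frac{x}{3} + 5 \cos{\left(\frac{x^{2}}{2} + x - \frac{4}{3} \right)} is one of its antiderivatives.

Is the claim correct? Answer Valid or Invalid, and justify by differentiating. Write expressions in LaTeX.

Invalid: d/dx[G] - f = - \frac{1}{3}, which is not 0.

d/dx[G] = - 5 x \sin{\left(\frac{x^{2}}{2} + x - \frac{4}{3} \right)} - 5 \sin{\left(\frac{x^{2}}{2} + x - \frac{4}{3} \right)} - \frac{1}{3}
d/dx[G] - f(x) = - \frac{1}{3} != 0.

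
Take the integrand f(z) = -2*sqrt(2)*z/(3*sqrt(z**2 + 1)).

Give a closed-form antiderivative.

An antiderivative is F(z) = -2*sqrt(2)*sqrt(z**2 + 1)/3.

f matches the chain-rule pattern g'(h)*h' with inner function h(z) = 2*z**2 + 2; substituting u = h(z) collapses the integral.
Check: d/dz[-2*sqrt(2)*sqrt(z**2 + 1)/3] = -2*sqrt(2)*z/(3*sqrt(z**2 + 1)) = f(z).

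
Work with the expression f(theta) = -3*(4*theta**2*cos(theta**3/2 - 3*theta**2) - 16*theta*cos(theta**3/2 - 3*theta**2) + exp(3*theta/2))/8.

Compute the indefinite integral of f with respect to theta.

F(theta) = -exp(3*theta/2)/4 - sin(theta**3/2 - 3*theta**2) + C

Recover f(theta) by differentiating a candidate F(theta); any mismatch rules it out.
Check: d/dtheta[-exp(3*theta/2)/4 - sin(theta**3/2 - 3*theta**2)] = -3*theta**2*cos(theta**3/2 - 3*theta**2)/2 + 6*theta*cos(theta**3/2 - 3*theta**2) - 3*exp(3*theta/2)/8, which equals f(theta).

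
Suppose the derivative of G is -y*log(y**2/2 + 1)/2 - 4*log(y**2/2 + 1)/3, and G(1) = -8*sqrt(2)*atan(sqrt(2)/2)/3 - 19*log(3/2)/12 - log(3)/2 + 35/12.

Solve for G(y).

G(y) = -y**2*log(y**2/2 + 1)/4 + y**2/4 - 4*y*log(y**2/2 + 1)/3 + 8*y/3 - log(y**2 + 2)/2 - 8*sqrt(2)*atan(sqrt(2)*y/2)/3

Integrate term by term and add the pieces.
A general antiderivative is y**2/4 + 8*y/3 + (-y**2/4 - 4*y/3)*log(y**2/2 + 1) - log(y**2 + 2)/2 - 8*sqrt(2)*atan(sqrt(2)*y/2)/3 + C.
The condition gives C = -8*sqrt(2)*atan(sqrt(2)/2)/3 - 19*log(3/2)/12 - log(3)/2 + 35/12 - (-8*sqrt(2)*atan(sqrt(2)/2)/3 - 19*log(3/2)/12 - log(3)/2 + 35/12) = 0.
So G(y) = -y**2*log(y**2/2 + 1)/4 + y**2/4 - 4*y*log(y**2/2 + 1)/3 + 8*y/3 - log(y**2 + 2)/2 - 8*sqrt(2)*atan(sqrt(2)*y/2)/3.
Check: d/dy[-y**2*log(y**2/2 + 1)/4 + y**2/4 - 4*y*log(y**2/2 + 1)/3 + 8*y/3 - log(y**2 + 2)/2 - 8*sqrt(2)*atan(sqrt(2)*y/2)/3] = -y*log(y**2/2 + 1)/2 - 4*log(y**2/2 + 1)/3 = G'(y).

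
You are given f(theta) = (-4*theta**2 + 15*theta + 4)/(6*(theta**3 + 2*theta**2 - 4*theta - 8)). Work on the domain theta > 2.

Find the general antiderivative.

The denominator factors as 6*(theta - 2)*(theta + 2)**2; partial fractions split f into directly integrable pieces: -41/(48*(theta + 2)) + 7/(4*(theta + 2)**2) + 3/(16*(theta - 2)).
Check: d/dtheta[3*log(theta - 2)/16 - 41*log(theta + 2)/48 - 7/(4*theta + 8)] = (-4*theta**2 + 15*theta + 4)/(6*theta**3 + 12*theta**2 - 24*theta - 48), which equals f(theta).

F(theta) = 3*log(theta - 2)/16 - 41*log(theta + 2)/48 - 7/(4*theta + 8) + C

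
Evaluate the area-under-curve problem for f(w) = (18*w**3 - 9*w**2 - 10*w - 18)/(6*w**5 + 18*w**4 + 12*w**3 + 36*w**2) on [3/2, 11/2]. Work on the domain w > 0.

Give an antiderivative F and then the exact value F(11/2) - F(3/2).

Antiderivative: F(w) = (-44*w*log(w) - 370*w*log(w + 3) + 207*w*log(w**2 + 2) + 138*sqrt(2)*w*atan(sqrt(2)*w/2) + 198)/(396*w); value = -185*log(17/2)/198 - 23*log(17/4)/44 - 23*sqrt(2)*atan(3*sqrt(2)/4)/66 - 8/33 - log(11/2)/9 + log(3/2)/9 + 23*sqrt(2)*atan(11*sqrt(2)/4)/66 + 185*log(9/2)/198 + 23*log(129/4)/44

Factor the denominator (6*w**2*(w + 3)*(w**2 + 2)) and decompose: f = 23*(3*w + 2)/(66*(w**2 + 2)) - 185/(198*(w + 3)) - 1/(9*w) - 1/(2*w**2); each piece integrates to a log, atan, or power term.
F(w) = (-44*w*log(w) - 370*w*log(w + 3) + 207*w*log(w**2 + 2) + 138*sqrt(2)*w*atan(sqrt(2)*w/2) + 198)/(396*w) is an antiderivative of f.
Check: d/dw[(-44*w*log(w) - 370*w*log(w + 3) + 207*w*log(w**2 + 2) + 138*sqrt(2)*w*atan(sqrt(2)*w/2) + 198)/(396*w)] = (18*w**3 - 9*w**2 - 10*w - 18)/(6*w**5 + 18*w**4 + 12*w**3 + 36*w**2) = f(w).
F(11/2) = -185*log(17/2)/198 - log(11/2)/9 + 1/11 + 23*sqrt(2)*atan(11*sqrt(2)/4)/66 + 23*log(129/4)/44; F(3/2) = -185*log(9/2)/198 - log(3/2)/9 + 1/3 + 23*sqrt(2)*atan(3*sqrt(2)/4)/66 + 23*log(17/4)/44.
Integral = F(11/2) - F(3/2) = -185*log(17/2)/198 - 23*log(17/4)/44 - 23*sqrt(2)*atan(3*sqrt(2)/4)/66 - 8/33 - log(11/2)/9 + log(3/2)/9 + 23*sqrt(2)*atan(11*sqrt(2)/4)/66 + 185*log(9/2)/198 + 23*log(129/4)/44.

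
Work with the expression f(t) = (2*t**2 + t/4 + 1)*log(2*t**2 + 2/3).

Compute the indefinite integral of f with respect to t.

Any candidate F(t) must reproduce f(t) exactly when differentiated.
Check: d/dt[2*t**3*log(2*t**2 + 2/3)/3 - 4*t**3/9 + t**2*log(2*t**2 + 2/3)/8 - t**2/8 + t*log(2*t**2 + 2/3) - 14*t/9 + log(t**2 + 1/3)/24 + 14*sqrt(3)*atan(sqrt(3)*t)/27] = 2*t**2*log(t**2 + 1/3) + 2*t**2*log(2) + t*log(t**2 + 1/3)/4 + t*log(2)/4 + log(t**2 + 1/3) + log(2), which equals f(t).

F(t) = 2*t**3*log(2*t**2 + 2/3)/3 - 4*t**3/9 + t**2*log(2*t**2 + 2/3)/8 - t**2/8 + t*log(2*t**2 + 2/3) - 14*t/9 + log(t**2 + 1/3)/24 + 14*sqrt(3)*atan(sqrt(3)*t)/27 + C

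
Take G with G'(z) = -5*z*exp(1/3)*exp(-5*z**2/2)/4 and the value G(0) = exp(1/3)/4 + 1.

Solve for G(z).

G(z) = (4 + exp(1/3)*exp(-5*z**2/2))/4

G'(z) matches the chain-rule pattern g'(h)*h' with inner function h(z) = 1/3 - 5*z**2/2; substituting u = h(z) collapses the integral.
A general antiderivative is exp(1/3 - 5*z**2/2)/4 + C.
The condition gives C = exp(1/3)/4 + 1 - (exp(1/3)/4) = 1.
So G(z) = (4 + exp(1/3)*exp(-5*z**2/2))/4.
Check: d/dz[(4 + exp(1/3)*exp(-5*z**2/2))/4] = -5*z*exp(1/3)*exp(-5*z**2/2)/4 = G'(z).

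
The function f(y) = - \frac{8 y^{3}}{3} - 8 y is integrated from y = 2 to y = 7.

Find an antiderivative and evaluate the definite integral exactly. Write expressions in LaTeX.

The substitution u = - \frac{2 y^{2}}{3} - 2 works: f is exactly (dF/du)*(du/dy) for that inner function.
F(y) = - \frac{3 \left(- \frac{2 y^{2}}{3} - 2\right)^{2}}{2} is an antiderivative of f.
Check: d/dy[- \frac{3 \left(- \frac{2 y^{2}}{3} - 2\right)^{2}}{2}] = - \frac{8 y^{3}}{3} - 8 y = f(y).
F(7) = - \frac{5408}{3}; F(2) = - \frac{98}{3}.
Integral = F(7) - F(2) = -1770.

Antiderivative: F(y) = - \frac{3 \left(- \frac{2 y^{2}}{3} - 2\right)^{2}}{2}; value = -1770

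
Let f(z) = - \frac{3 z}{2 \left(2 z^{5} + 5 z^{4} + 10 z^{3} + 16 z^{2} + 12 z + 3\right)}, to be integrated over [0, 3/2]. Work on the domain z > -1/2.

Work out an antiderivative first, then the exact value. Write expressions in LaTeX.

Antiderivative: F(z) = \frac{6 \log{\left(z + \frac{1}{2} \right)}}{13} - \frac{9 \log{\left(z + 1 \right)}}{16} + \frac{21 \log{\left(z^{2} + 3 \right)}}{416} + \frac{3 \sqrt{3} \operatorname{atan}{\left(\frac{\sqrt{3} z}{3} \right)}}{208} + \frac{3}{8 z + 8}; value = - \frac{9 \log{\left(\frac{5}{2} \right)}}{16} - \frac{9}{40} - \frac{21 \log{\left(3 \right)}}{416} + \frac{3 \sqrt{3} \operatorname{atan}{\left(\frac{\sqrt{3}}{2} \right)}}{208} + \frac{21 \log{\left(\frac{21}{4} \right)}}{416} + \frac{12 \log{\left(2 \right)}}{13}

Factor the denominator (2 \left(z + 1\right)^{2} \left(2 z + 1\right) \left(z^{2} + 3\right)) and decompose: f = \frac{3 \left(7 z + 3\right)}{208 \left(z^{2} + 3\right)} + \frac{12}{13 \left(2 z + 1\right)} - \frac{9}{16 \left(z + 1\right)} - \frac{3}{8 \left(z + 1\right)^{2}}; each piece integrates to a log, atan, or power term.
F(z) = \frac{6 \log{\left(z + \frac{1}{2} \right)}}{13} - \frac{9 \log{\left(z + 1 \right)}}{16} + \frac{21 \log{\left(z^{2} + 3 \right)}}{416} + \frac{3 \sqrt{3} \operatorname{atan}{\left(\frac{\sqrt{3} z}{3} \right)}}{208} + \frac{3}{8 z + 8} is an antiderivative of f.
Check: d/dz[\frac{6 \log{\left(z + \frac{1}{2} \right)}}{13} - \frac{9 \log{\left(z + 1 \right)}}{16} + \frac{21 \log{\left(z^{2} + 3 \right)}}{416} + \frac{3 \sqrt{3} \operatorname{atan}{\left(\frac{\sqrt{3} z}{3} \right)}}{208} + \frac{3}{8 z + 8}] = - \frac{3 z}{4 z^{5} + 10 z^{4} + 20 z^{3} + 32 z^{2} + 24 z + 6}, which equals f(z).
F(3/2) = - \frac{9 \log{\left(\frac{5}{2} \right)}}{16} + \frac{3 \sqrt{3} \operatorname{atan}{\left(\frac{\sqrt{3}}{2} \right)}}{208} + \frac{21 \log{\left(\frac{21}{4} \right)}}{416} + \frac{3}{20} + \frac{6 \log{\left(2 \right)}}{13}; F(0) = - \frac{6 \log{\left(2 \right)}}{13} + \frac{21 \log{\left(3 \right)}}{416} + \frac{3}{8}.
Integral = F(3/2) - F(0) = - \frac{9 \log{\left(\frac{5}{2} \right)}}{16} - \frac{9}{40} - \frac{21 \log{\left(3 \right)}}{416} + \frac{3 \sqrt{3} \operatorname{atan}{\left(\frac{\sqrt{3}}{2} \right)}}{208} + \frac{21 \log{\left(\frac{21}{4} \right)}}{416} + \frac{12 \log{\left(2 \right)}}{13}.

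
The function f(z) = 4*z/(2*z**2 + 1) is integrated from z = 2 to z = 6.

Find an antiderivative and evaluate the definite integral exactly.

f matches the chain-rule pattern g'(h)*h' with inner function h(z) = 2*z**2 + 1; substituting u = h(z) collapses the integral.
F(z) = log(2*z**2 + 1) is an antiderivative of f.
Check: d/dz[log(2*z**2 + 1)] = 4*z/(2*z**2 + 1) = f(z).
F(6) = log(73); F(2) = log(9).
Integral = F(6) - F(2) = -log(9) + log(73).

Antiderivative: F(z) = log(2*z**2 + 1); value = -log(9) + log(73)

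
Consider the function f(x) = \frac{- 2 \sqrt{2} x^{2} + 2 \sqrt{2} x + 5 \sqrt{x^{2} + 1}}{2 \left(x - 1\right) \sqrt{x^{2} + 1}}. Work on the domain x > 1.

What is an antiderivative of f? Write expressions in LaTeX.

An antiderivative is F(x) = - \sqrt{2 x^{2} + 2} + \frac{5 \log{\left(3 x - 3 \right)}}{2}.

Recover f(x) by differentiating a candidate F(x); any mismatch rules it out.
Check: d/dx[- \sqrt{2 x^{2} + 2} + \frac{5 \log{\left(3 x - 3 \right)}}{2}] = \frac{- 2 \sqrt{2} x^{2} + 2 \sqrt{2} x + 5 \sqrt{x^{2} + 1}}{2 x \sqrt{x^{2} + 1} - 2 \sqrt{x^{2} + 1}}, which equals f(x).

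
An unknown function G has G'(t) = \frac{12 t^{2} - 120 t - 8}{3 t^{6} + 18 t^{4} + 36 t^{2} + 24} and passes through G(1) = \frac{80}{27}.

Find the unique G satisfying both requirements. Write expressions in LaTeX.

G'(t) has the shape u'v + uv' for u = \frac{1}{\frac{t^{4}}{2} + 2 t^{2} + 2} and v = 5 - \frac{2 t}{3} — it is the derivative of the product u*v.
A general antiderivative is \frac{5 - \frac{2 t}{3}}{\frac{t^{4}}{2} + 2 t^{2} + 2} + C.
The condition gives C = \frac{80}{27} - (\frac{26}{27}) = 2.
So G(t) = \frac{5 - \frac{2 t}{3}}{\frac{t^{4}}{2} + 2 t^{2} + 2} + 2.
Check: d/dt[\frac{5 - \frac{2 t}{3}}{\frac{t^{4}}{2} + 2 t^{2} + 2} + 2] = \frac{12 t^{2} - 120 t - 8}{3 t^{6} + 18 t^{4} + 36 t^{2} + 24} = G'(t).

G(t) = \frac{5 - \frac{2 t}{3}}{\frac{t^{4}}{2} + 2 t^{2} + 2} + 2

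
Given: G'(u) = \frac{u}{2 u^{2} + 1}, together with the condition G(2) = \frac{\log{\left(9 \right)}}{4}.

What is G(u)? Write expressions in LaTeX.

G(u) = \frac{\log{\left(2 u^{2} + 1 \right)}}{4}

The substitution w = 2 u^{2} + 1 works: G'(u) is exactly (dG/dw)*(dw/du) for that inner function.
A general antiderivative is \frac{\log{\left(2 u^{2} + 1 \right)}}{4} + C.
The condition gives C = \frac{\log{\left(9 \right)}}{4} - (\frac{\log{\left(9 \right)}}{4}) = 0.
So G(u) = \frac{\log{\left(2 u^{2} + 1 \right)}}{4}.
Check: d/du[\frac{\log{\left(2 u^{2} + 1 \right)}}{4}] = \frac{u}{2 u^{2} + 1} = G'(u).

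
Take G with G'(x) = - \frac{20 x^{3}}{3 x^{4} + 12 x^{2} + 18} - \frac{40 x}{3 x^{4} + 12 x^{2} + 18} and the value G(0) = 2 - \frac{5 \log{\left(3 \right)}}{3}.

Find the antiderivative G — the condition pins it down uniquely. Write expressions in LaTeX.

G'(x) matches the chain-rule pattern g'(h)*h' with inner function h(x) = \frac{x^{4}}{2} + 2 x^{2} + 3; substituting u = h(x) collapses the integral.
A general antiderivative is - \frac{5 \log{\left(\frac{x^{4}}{2} + 2 x^{2} + 3 \right)}}{3} + C.
The condition gives C = 2 - \frac{5 \log{\left(3 \right)}}{3} - (- \frac{5 \log{\left(3 \right)}}{3}) = 2.
So G(x) = \frac{6 - 5 \log{\left(\frac{x^{4}}{2} + 2 x^{2} + 3 \right)}}{3}.
Check: d/dx[\frac{6 - 5 \log{\left(\frac{x^{4}}{2} + 2 x^{2} + 3 \right)}}{3}] = \frac{- 20 x^{3} - 40 x}{3 x^{4} + 12 x^{2} + 18}, which equals G'(x).

G(x) = \frac{6 - 5 \log{\left(\frac{x^{4}}{2} + 2 x^{2} + 3 \right)}}{3}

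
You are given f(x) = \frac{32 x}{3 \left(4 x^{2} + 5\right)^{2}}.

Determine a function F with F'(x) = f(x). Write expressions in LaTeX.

An antiderivative is F(x) = - \frac{2}{3 \left(2 x^{2} + \frac{5}{2}\right)}.

The substitution u = 2 x^{2} + \frac{5}{2} works: f is exactly (dF/du)*(du/dx) for that inner function.
Check: d/dx[- \frac{2}{3 \left(2 x^{2} + \frac{5}{2}\right)}] = \frac{32 x}{48 x^{4} + 120 x^{2} + 75}, which equals f(x).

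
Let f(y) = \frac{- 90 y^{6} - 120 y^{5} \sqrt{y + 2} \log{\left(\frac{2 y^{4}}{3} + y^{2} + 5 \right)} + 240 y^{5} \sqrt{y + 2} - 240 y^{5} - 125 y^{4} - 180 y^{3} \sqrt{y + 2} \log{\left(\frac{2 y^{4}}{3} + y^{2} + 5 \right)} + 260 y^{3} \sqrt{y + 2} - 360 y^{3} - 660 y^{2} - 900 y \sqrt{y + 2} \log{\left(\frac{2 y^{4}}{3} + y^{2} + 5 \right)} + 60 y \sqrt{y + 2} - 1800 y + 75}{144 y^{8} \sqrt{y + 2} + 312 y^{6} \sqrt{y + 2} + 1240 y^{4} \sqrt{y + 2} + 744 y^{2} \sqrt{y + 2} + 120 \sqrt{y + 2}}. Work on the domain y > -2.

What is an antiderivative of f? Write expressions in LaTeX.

An antiderivative is F(y) = \frac{\frac{5 \sqrt{y + 2}}{4} + \frac{5 \log{\left(\frac{2 y^{4}}{3} + y^{2} + 5 \right)}}{4}}{2 \left(\frac{3 y^{2}}{2} + \frac{1}{2}\right)}.

f has the shape u'v + uv' for u = \frac{1}{2 \left(\frac{3 y^{2}}{2} + \frac{1}{2}\right)} and v = \frac{5 \sqrt{y + 2}}{4} + \frac{5 \log{\left(\frac{2 y^{4}}{3} + y^{2} + 5 \right)}}{4} — it is the derivative of the product u*v.
Check: d/dy[\frac{\frac{5 \sqrt{y + 2}}{4} + \frac{5 \log{\left(\frac{2 y^{4}}{3} + y^{2} + 5 \right)}}{4}}{2 \left(\frac{3 y^{2}}{2} + \frac{1}{2}\right)}] = \frac{- 90 y^{6} - 120 y^{5} \sqrt{y + 2} \log{\left(\frac{2 y^{4}}{3} + y^{2} + 5 \right)} + 240 y^{5} \sqrt{y + 2} - 240 y^{5} - 125 y^{4} - 180 y^{3} \sqrt{y + 2} \log{\left(\frac{2 y^{4}}{3} + y^{2} + 5 \right)} + 260 y^{3} \sqrt{y + 2} - 360 y^{3} - 660 y^{2} - 900 y \sqrt{y + 2} \log{\left(\frac{2 y^{4}}{3} + y^{2} + 5 \right)} + 60 y \sqrt{y + 2} - 1800 y + 75}{144 y^{8} \sqrt{y + 2} + 312 y^{6} \sqrt{y + 2} + 1240 y^{4} \sqrt{y + 2} + 744 y^{2} \sqrt{y + 2} + 120 \sqrt{y + 2}} = f(y).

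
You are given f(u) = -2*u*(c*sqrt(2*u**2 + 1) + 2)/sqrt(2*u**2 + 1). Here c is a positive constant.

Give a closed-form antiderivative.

An antiderivative is F(u) = -c*u**2 - 2*sqrt(2*u**2 + 1).

Whatever form F(u) takes, F'(u) = f(u) is non-negotiable.
Check: d/du[-c*u**2 - 2*sqrt(2*u**2 + 1)] = (-2*c*u*sqrt(2*u**2 + 1) - 4*u)/sqrt(2*u**2 + 1), which equals f(u).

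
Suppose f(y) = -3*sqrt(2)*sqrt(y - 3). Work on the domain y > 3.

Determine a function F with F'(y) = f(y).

An antiderivative is F(y) = -2*sqrt(2)*y*sqrt(y - 3) + 6*sqrt(2)*sqrt(y - 3).

Any candidate F(y) must reproduce f(y) exactly when differentiated.
Check: d/dy[-2*sqrt(2)*y*sqrt(y - 3) + 6*sqrt(2)*sqrt(y - 3)] = (-3*sqrt(2)*y + 9*sqrt(2))/sqrt(y - 3), which equals f(y).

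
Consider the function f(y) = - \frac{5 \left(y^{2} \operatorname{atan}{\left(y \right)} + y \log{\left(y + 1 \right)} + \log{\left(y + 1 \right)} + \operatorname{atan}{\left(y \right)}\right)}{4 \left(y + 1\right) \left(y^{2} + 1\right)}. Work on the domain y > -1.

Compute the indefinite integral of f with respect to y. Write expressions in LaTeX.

Recognize the product-rule pattern: f = u'v + uv' with u = - \frac{5 \operatorname{atan}{\left(y \right)}}{4}, v = \log{\left(y + 1 \right)}, so integration by parts undoes it.
Check: d/dy[- \frac{5 \log{\left(y + 1 \right)} \operatorname{atan}{\left(y \right)}}{4}] = \frac{- 5 y^{2} \operatorname{atan}{\left(y \right)} - 5 y \log{\left(y + 1 \right)} - 5 \log{\left(y + 1 \right)} - 5 \operatorname{atan}{\left(y \right)}}{4 y^{3} + 4 y^{2} + 4 y + 4}, which equals f(y).

F(y) = - \frac{5 \log{\left(y + 1 \right)} \operatorname{atan}{\left(y \right)}}{4} + C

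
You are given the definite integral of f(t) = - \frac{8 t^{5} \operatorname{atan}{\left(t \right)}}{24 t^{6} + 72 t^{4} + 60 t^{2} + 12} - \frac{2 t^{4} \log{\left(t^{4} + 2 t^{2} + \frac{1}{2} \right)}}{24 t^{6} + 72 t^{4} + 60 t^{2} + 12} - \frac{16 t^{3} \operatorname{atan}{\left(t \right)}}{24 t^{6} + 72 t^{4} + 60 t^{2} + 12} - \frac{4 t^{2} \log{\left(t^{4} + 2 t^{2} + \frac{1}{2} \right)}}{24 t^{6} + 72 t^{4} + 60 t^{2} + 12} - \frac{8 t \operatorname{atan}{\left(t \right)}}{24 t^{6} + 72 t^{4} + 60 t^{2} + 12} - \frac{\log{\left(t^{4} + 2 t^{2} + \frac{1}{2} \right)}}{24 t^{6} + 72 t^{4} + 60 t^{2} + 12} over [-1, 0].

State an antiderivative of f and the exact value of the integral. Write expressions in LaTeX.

Antiderivative: F(t) = - \frac{\log{\left(t^{4} + 2 t^{2} + \frac{1}{2} \right)} \operatorname{atan}{\left(t \right)}}{12}; value = - \frac{\pi \log{\left(\frac{7}{2} \right)}}{48}

f has the shape u'v + uv' for u = - \frac{\operatorname{atan}{\left(t \right)}}{12} and v = \log{\left(t^{4} + 2 t^{2} + \frac{1}{2} \right)} — it is the derivative of the product u*v.
F(t) = - \frac{\log{\left(t^{4} + 2 t^{2} + \frac{1}{2} \right)} \operatorname{atan}{\left(t \right)}}{12} is an antiderivative of f.
Check: d/dt[- \frac{\log{\left(t^{4} + 2 t^{2} + \frac{1}{2} \right)} \operatorname{atan}{\left(t \right)}}{12}] = \frac{- 8 t^{5} \operatorname{atan}{\left(t \right)} - 2 t^{4} \log{\left(t^{4} + 2 t^{2} + \frac{1}{2} \right)} - 16 t^{3} \operatorname{atan}{\left(t \right)} - 4 t^{2} \log{\left(t^{4} + 2 t^{2} + \frac{1}{2} \right)} - 8 t \operatorname{atan}{\left(t \right)} - \log{\left(t^{4} + 2 t^{2} + \frac{1}{2} \right)}}{24 t^{6} + 72 t^{4} + 60 t^{2} + 12}, which equals f(t).
F(0) = 0; F(-1) = \frac{\pi \log{\left(\frac{7}{2} \right)}}{48}.
Integral = F(0) - F(-1) = - \frac{\pi \log{\left(\frac{7}{2} \right)}}{48}.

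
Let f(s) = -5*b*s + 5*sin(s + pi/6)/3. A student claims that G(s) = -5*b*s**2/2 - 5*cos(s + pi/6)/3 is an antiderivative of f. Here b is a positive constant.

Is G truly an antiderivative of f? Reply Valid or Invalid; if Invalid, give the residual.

d/ds[G] = -5*b*s + 5*sin(s + pi/6)/3
This equals f(s) exactly, so the claim holds.

Valid - the claim checks out under differentiation.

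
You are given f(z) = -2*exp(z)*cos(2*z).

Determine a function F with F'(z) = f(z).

An antiderivative is F(z) = -4*exp(z)*sin(2*z)/5 - 2*exp(z)*cos(2*z)/5.

An antiderivative F(z) passes only if d/dz[F] lands on f(z) exactly.
Check: d/dz[-4*exp(z)*sin(2*z)/5 - 2*exp(z)*cos(2*z)/5] = -2*exp(z)*cos(2*z) = f(z).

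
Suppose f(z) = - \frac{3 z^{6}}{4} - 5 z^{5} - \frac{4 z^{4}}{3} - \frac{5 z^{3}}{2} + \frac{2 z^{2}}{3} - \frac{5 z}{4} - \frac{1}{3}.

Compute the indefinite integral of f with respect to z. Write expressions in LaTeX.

Integrate term by term and add the pieces.
Check: d/dz[- \frac{3 z^{7}}{28} - \frac{5 z^{6}}{6} - \frac{4 z^{5}}{15} - \frac{5 z^{4}}{8} + \frac{2 z^{3}}{9} - \frac{5 z^{2}}{8} - \frac{z}{3}] = - \frac{3 z^{6}}{4} - 5 z^{5} - \frac{4 z^{4}}{3} - \frac{5 z^{3}}{2} + \frac{2 z^{2}}{3} - \frac{5 z}{4} - \frac{1}{3} = f(z).

F(z) = - \frac{3 z^{7}}{28} - \frac{5 z^{6}}{6} - \frac{4 z^{5}}{15} - \frac{5 z^{4}}{8} + \frac{2 z^{3}}{9} - \frac{5 z^{2}}{8} - \frac{z}{3} + C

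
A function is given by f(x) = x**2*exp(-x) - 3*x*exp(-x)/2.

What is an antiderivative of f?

An antiderivative is F(x) = (-2*x**2 - x - 1)*exp(-x)/2.

f has the shape u'v + uv' for u = -x**2 - x/2 - 1/2 and v = exp(-x) — it is the derivative of the product u*v.
Check: d/dx[(-2*x**2 - x - 1)*exp(-x)/2] = (2*x**2 - 3*x)*exp(-x)/2, which equals f(x).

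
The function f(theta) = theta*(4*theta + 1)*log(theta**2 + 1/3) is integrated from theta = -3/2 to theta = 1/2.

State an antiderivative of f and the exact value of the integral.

An antiderivative F(theta) passes only if d/dtheta[F] lands on f(theta) exactly.
F(theta) = 4*theta**3*log(theta**2 + 1/3)/3 - 8*theta**3/9 + theta**2*log(theta**2 + 1/3)/2 - theta**2/2 + 8*theta/9 + log(theta**2 + 1/3)/6 - 8*sqrt(3)*atan(sqrt(3)*theta)/27 is an antiderivative of f.
Check: d/dtheta[4*theta**3*log(theta**2 + 1/3)/3 - 8*theta**3/9 + theta**2*log(theta**2 + 1/3)/2 - theta**2/2 + 8*theta/9 + log(theta**2 + 1/3)/6 - 8*sqrt(3)*atan(sqrt(3)*theta)/27] = 4*theta**2*log(theta**2 + 1/3) + theta*log(theta**2 + 1/3), which equals f(theta).
F(1/2) = -8*sqrt(3)*atan(sqrt(3)/2)/27 + 11*log(7/12)/24 + 5/24; F(-3/2) = -77*log(31/12)/24 + 13/24 + 8*sqrt(3)*atan(3*sqrt(3)/2)/27.
Integral = F(1/2) - F(-3/2) = -8*sqrt(3)*atan(3*sqrt(3)/2)/27 - 8*sqrt(3)*atan(sqrt(3)/2)/27 - 1/3 + 11*log(7/12)/24 + 77*log(31/12)/24.

Antiderivative: F(theta) = 4*theta**3*log(theta**2 + 1/3)/3 - 8*theta**3/9 + theta**2*log(theta**2 + 1/3)/2 - theta**2/2 + 8*theta/9 + log(theta**2 + 1/3)/6 - 8*sqrt(3)*atan(sqrt(3)*theta)/27; value = -8*sqrt(3)*atan(3*sqrt(3)/2)/27 - 8*sqrt(3)*atan(sqrt(3)/2)/27 - 1/3 + 11*log(7/12)/24 + 77*log(31/12)/24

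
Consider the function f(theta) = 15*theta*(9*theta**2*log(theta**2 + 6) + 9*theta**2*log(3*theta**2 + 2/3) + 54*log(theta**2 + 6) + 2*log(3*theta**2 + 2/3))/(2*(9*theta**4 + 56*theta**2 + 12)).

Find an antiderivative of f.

An antiderivative is F(theta) = 15*log(theta**2 + 6)*log(3*theta**2 + 2/3)/4.

Recognize the product-rule pattern: f = u'v + uv' with u = 15*log(theta**2 + 6)/4, v = log(3*theta**2 + 2/3), so integration by parts undoes it.
Check: d/dtheta[15*log(theta**2 + 6)*log(3*theta**2 + 2/3)/4] = (135*theta**3*log(theta**2 + 6) + 135*theta**3*log(3*theta**2 + 2/3) + 810*theta*log(theta**2 + 6) + 30*theta*log(3*theta**2 + 2/3))/(18*theta**4 + 112*theta**2 + 24), which equals f(theta).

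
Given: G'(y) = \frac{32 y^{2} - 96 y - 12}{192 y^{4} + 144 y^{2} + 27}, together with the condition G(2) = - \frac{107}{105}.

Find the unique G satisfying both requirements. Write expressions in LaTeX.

G(y) = - \frac{24 y^{2} + 4 y + 3}{3 \left(8 y^{2} + 3\right)}

Recognize the product-rule pattern: G'(y) = u'v + uv' with u = \frac{1}{4 y^{2} + \frac{3}{2}}, v = 1 - \frac{2 y}{3}, so integration by parts undoes it.
A general antiderivative is \frac{1 - \frac{2 y}{3}}{4 y^{2} + \frac{3}{2}} + C.
The condition gives C = - \frac{107}{105} - (- \frac{2}{105}) = -1.
So G(y) = - \frac{24 y^{2} + 4 y + 3}{3 \left(8 y^{2} + 3\right)}.
Check: d/dy[- \frac{24 y^{2} + 4 y + 3}{3 \left(8 y^{2} + 3\right)}] = \frac{32 y^{2} - 96 y - 12}{192 y^{4} + 144 y^{2} + 27} = G'(y).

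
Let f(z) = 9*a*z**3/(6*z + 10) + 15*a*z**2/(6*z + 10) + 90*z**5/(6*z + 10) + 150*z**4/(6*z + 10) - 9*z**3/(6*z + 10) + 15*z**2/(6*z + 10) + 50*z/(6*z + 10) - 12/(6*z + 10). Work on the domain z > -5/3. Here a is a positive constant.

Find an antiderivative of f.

An antiderivative is F(z) = (a*z**3 + 6*z**5 - z**3 + 5*z**2 - 4*log(3*z + 5) + 3)/2.

The integrand splits into summands that can be handled one at a time.
Check: d/dz[(a*z**3 + 6*z**5 - z**3 + 5*z**2 - 4*log(3*z + 5) + 3)/2] = (9*a*z**3 + 15*a*z**2 + 90*z**5 + 150*z**4 - 9*z**3 + 15*z**2 + 50*z - 12)/(6*z + 10), which equals f(z).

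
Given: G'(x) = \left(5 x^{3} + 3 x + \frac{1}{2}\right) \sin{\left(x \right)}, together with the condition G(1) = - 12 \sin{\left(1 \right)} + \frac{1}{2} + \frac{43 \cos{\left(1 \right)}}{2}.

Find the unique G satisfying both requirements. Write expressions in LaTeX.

G(x) = - 5 x^{3} \cos{\left(x \right)} + 15 x^{2} \sin{\left(x \right)} + 27 x \cos{\left(x \right)} - 27 \sin{\left(x \right)} - \frac{\cos{\left(x \right)}}{2} + \frac{1}{2}

Any candidate G(x) must reproduce the stated G'(x) exactly.
A general antiderivative is - 5 x^{3} \cos{\left(x \right)} + 15 x^{2} \sin{\left(x \right)} + 27 x \cos{\left(x \right)} - 27 \sin{\left(x \right)} - \frac{\cos{\left(x \right)}}{2} + C.
The condition gives C = - 12 \sin{\left(1 \right)} + \frac{1}{2} + \frac{43 \cos{\left(1 \right)}}{2} - (- 12 \sin{\left(1 \right)} + \frac{43 \cos{\left(1 \right)}}{2}) = \frac{1}{2}.
So G(x) = - 5 x^{3} \cos{\left(x \right)} + 15 x^{2} \sin{\left(x \right)} + 27 x \cos{\left(x \right)} - 27 \sin{\left(x \right)} - \frac{\cos{\left(x \right)}}{2} + \frac{1}{2}.
Check: d/dx[- 5 x^{3} \cos{\left(x \right)} + 15 x^{2} \sin{\left(x \right)} + 27 x \cos{\left(x \right)} - 27 \sin{\left(x \right)} - \frac{\cos{\left(x \right)}}{2} + \frac{1}{2}] = 5 x^{3} \sin{\left(x \right)} + 3 x \sin{\left(x \right)} + \frac{\sin{\left(x \right)}}{2}, which equals G'(x).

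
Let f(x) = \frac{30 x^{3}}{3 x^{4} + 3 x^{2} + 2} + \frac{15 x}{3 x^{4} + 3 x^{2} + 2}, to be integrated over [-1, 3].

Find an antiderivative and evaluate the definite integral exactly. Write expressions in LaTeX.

f matches the chain-rule pattern g'(h)*h' with inner function h(x) = x^{4} + x^{2} + \frac{2}{3}; substituting u = h(x) collapses the integral.
F(x) = \frac{5 \log{\left(x^{4} + x^{2} + \frac{2}{3} \right)}}{2} is an antiderivative of f.
Check: d/dx[\frac{5 \log{\left(x^{4} + x^{2} + \frac{2}{3} \right)}}{2}] = \frac{30 x^{3} + 15 x}{3 x^{4} + 3 x^{2} + 2}, which equals f(x).
F(3) = \frac{5 \log{\left(\frac{272}{3} \right)}}{2}; F(-1) = \frac{5 \log{\left(\frac{8}{3} \right)}}{2}.
Integral = F(3) - F(-1) = - \frac{5 \log{\left(\frac{8}{3} \right)}}{2} + \frac{5 \log{\left(\frac{272}{3} \right)}}{2}.

Antiderivative: F(x) = \frac{5 \log{\left(x^{4} + x^{2} + \frac{2}{3} \right)}}{2}; value = - \frac{5 \log{\left(\frac{8}{3} \right)}}{2} + \frac{5 \log{\left(\frac{272}{3} \right)}}{2}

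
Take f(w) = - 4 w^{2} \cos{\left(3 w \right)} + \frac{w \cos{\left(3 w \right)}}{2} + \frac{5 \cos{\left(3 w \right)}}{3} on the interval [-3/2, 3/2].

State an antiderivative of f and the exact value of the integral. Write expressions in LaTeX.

Integrate term by term and add the pieces.
F(w) = \frac{- 72 w^{2} \sin{\left(3 w \right)} + 9 w \sin{\left(3 w \right)} - 48 w \cos{\left(3 w \right)} + 46 \sin{\left(3 w \right)} + 3 \cos{\left(3 w \right)}}{54} is an antiderivative of f.
Check: d/dw[\frac{- 72 w^{2} \sin{\left(3 w \right)} + 9 w \sin{\left(3 w \right)} - 48 w \cos{\left(3 w \right)} + 46 \sin{\left(3 w \right)} + 3 \cos{\left(3 w \right)}}{54}] = - 4 w^{2} \cos{\left(3 w \right)} + \frac{w \cos{\left(3 w \right)}}{2} + \frac{5 \cos{\left(3 w \right)}}{3} = f(w).
F(3/2) = - \frac{23 \cos{\left(\frac{9}{2} \right)}}{18} - \frac{205 \sin{\left(\frac{9}{2} \right)}}{108}; F(-3/2) = \frac{259 \sin{\left(\frac{9}{2} \right)}}{108} + \frac{25 \cos{\left(\frac{9}{2} \right)}}{18}.
Integral = F(3/2) - F(-3/2) = - \frac{8 \cos{\left(\frac{9}{2} \right)}}{3} - \frac{116 \sin{\left(\frac{9}{2} \right)}}{27}.

Antiderivative: F(w) = \frac{- 72 w^{2} \sin{\left(3 w \right)} + 9 w \sin{\left(3 w \right)} - 48 w \cos{\left(3 w \right)} + 46 \sin{\left(3 w \right)} + 3 \cos{\left(3 w \right)}}{54}; value = - \frac{8 \cos{\left(\frac{9}{2} \right)}}{3} - \frac{116 \sin{\left(\frac{9}{2} \right)}}{27}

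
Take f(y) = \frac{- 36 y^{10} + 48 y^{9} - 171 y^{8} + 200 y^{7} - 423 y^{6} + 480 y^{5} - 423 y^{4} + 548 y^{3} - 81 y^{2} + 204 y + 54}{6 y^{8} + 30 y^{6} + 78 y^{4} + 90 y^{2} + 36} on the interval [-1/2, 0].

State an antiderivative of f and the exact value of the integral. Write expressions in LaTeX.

Antiderivative: F(y) = \frac{- 12 y^{3} \left(y^{2} + 1\right) + 24 y^{2} \left(y^{2} + 1\right) - 6 y^{2} + 9 y \left(y^{2} + 1\right) - 10 \left(y^{2} + 1\right) \log{\left(\frac{y^{4}}{3} + y^{2} + 2 \right)} - 4}{6 \left(y^{2} + 1\right)}; value = - \frac{5 \log{\left(2 \right)}}{3} - \frac{13}{30} + \frac{5 \log{\left(\frac{109}{48} \right)}}{3}

An antiderivative F(y) passes only if d/dy[F] lands on f(y) exactly.
F(y) = \frac{- 12 y^{3} \left(y^{2} + 1\right) + 24 y^{2} \left(y^{2} + 1\right) - 6 y^{2} + 9 y \left(y^{2} + 1\right) - 10 \left(y^{2} + 1\right) \log{\left(\frac{y^{4}}{3} + y^{2} + 2 \right)} - 4}{6 \left(y^{2} + 1\right)} is an antiderivative of f.
Check: d/dy[\frac{- 12 y^{3} \left(y^{2} + 1\right) + 24 y^{2} \left(y^{2} + 1\right) - 6 y^{2} + 9 y \left(y^{2} + 1\right) - 10 \left(y^{2} + 1\right) \log{\left(\frac{y^{4}}{3} + y^{2} + 2 \right)} - 4}{6 \left(y^{2} + 1\right)}] = \frac{- 36 y^{10} + 48 y^{9} - 171 y^{8} + 200 y^{7} - 423 y^{6} + 480 y^{5} - 423 y^{4} + 548 y^{3} - 81 y^{2} + 204 y + 54}{6 y^{8} + 30 y^{6} + 78 y^{4} + 90 y^{2} + 36} = f(y).
F(0) = - \frac{5 \log{\left(2 \right)}}{3} - \frac{2}{3}; F(-1/2) = - \frac{5 \log{\left(\frac{109}{48} \right)}}{3} - \frac{7}{30}.
Integral = F(0) - F(-1/2) = - \frac{5 \log{\left(2 \right)}}{3} - \frac{13}{30} + \frac{5 \log{\left(\frac{109}{48} \right)}}{3}.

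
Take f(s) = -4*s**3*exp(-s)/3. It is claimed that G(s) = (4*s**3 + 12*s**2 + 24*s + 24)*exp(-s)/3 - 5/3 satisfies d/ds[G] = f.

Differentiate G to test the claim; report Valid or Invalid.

d/ds[G] = -4*s**3*exp(-s)/3
This equals f(s) exactly, so the claim holds.

Valid - differentiating G returns exactly f.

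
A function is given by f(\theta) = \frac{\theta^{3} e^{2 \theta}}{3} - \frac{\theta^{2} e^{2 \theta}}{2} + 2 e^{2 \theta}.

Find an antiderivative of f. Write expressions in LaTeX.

An antiderivative is F(\theta) = \frac{\left(2 \theta^{3} - 6 \theta^{2} + 6 \theta + 9\right) e^{2 \theta}}{12}.

f has the shape u'v + uv' for u = \frac{\theta^{3}}{6} - \frac{\theta^{2}}{2} + \frac{\theta}{2} + \frac{3}{4} and v = e^{2 \theta} — it is the derivative of the product u*v.
Check: d/d\theta[\frac{\left(2 \theta^{3} - 6 \theta^{2} + 6 \theta + 9\right) e^{2 \theta}}{12}] = \frac{\theta^{3} e^{2 \theta}}{3} - \frac{\theta^{2} e^{2 \theta}}{2} + 2 e^{2 \theta} = f(\theta).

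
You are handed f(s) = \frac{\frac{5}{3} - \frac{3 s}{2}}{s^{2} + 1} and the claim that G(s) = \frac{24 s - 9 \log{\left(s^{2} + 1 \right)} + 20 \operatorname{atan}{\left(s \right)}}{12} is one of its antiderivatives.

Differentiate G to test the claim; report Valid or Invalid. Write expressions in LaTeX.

d/ds[G] = \frac{12 s^{2} - 9 s + 22}{6 s^{2} + 6}
d/ds[G] - f(s) = 2 != 0.

Invalid: d/ds[G] - f = 2, which is not 0.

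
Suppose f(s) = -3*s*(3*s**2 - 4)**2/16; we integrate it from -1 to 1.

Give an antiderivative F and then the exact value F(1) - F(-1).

Antiderivative: F(s) = (4 - 3*s**2)**3/96; value = 0

f matches the chain-rule pattern g'(h)*h' with inner function h(s) = 1 - 3*s**2/4; substituting u = h(s) collapses the integral.
F(s) = (4 - 3*s**2)**3/96 is an antiderivative of f.
Check: d/ds[(4 - 3*s**2)**3/96] = -27*s**5/16 + 9*s**3/2 - 3*s, which equals f(s).
F(1) = 1/96; F(-1) = 1/96.
Integral = F(1) - F(-1) = 0.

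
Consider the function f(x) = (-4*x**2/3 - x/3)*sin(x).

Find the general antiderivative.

Differentiate the proposed F(x) back; it has to land on f(x) exactly.
Check: d/dx[4*x**2*cos(x)/3 - 8*x*sin(x)/3 + x*cos(x)/3 - sin(x)/3 - 8*cos(x)/3] = -4*x**2*sin(x)/3 - x*sin(x)/3, which equals f(x).

F(x) = 4*x**2*cos(x)/3 - 8*x*sin(x)/3 + x*cos(x)/3 - sin(x)/3 - 8*cos(x)/3 + C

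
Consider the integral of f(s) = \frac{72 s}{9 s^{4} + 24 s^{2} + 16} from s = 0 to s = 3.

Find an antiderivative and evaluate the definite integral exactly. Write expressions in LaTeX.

Antiderivative: F(s) = - \frac{4}{s^{2} + \frac{4}{3}}; value = \frac{81}{31}

f matches the chain-rule pattern g'(h)*h' with inner function h(s) = s^{2} + \frac{4}{3}; substituting u = h(s) collapses the integral.
F(s) = - \frac{4}{s^{2} + \frac{4}{3}} is an antiderivative of f.
Check: d/ds[- \frac{4}{s^{2} + \frac{4}{3}}] = \frac{72 s}{9 s^{4} + 24 s^{2} + 16} = f(s).
F(3) = - \frac{12}{31}; F(0) = -3.
Integral = F(3) - F(0) = \frac{81}{31}.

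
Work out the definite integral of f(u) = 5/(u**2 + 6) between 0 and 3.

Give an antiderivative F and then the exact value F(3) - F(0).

Recover f(u) by differentiating a candidate F(u); any mismatch rules it out.
F(u) = 5*sqrt(6)*atan(sqrt(6)*u/6)/6 is an antiderivative of f.
Check: d/du[5*sqrt(6)*atan(sqrt(6)*u/6)/6] = 5/(u**2 + 6) = f(u).
F(3) = 5*sqrt(6)*atan(sqrt(6)/2)/6; F(0) = 0.
Integral = F(3) - F(0) = 5*sqrt(6)*atan(sqrt(6)/2)/6.

Antiderivative: F(u) = 5*sqrt(6)*atan(sqrt(6)*u/6)/6; value = 5*sqrt(6)*atan(sqrt(6)/2)/6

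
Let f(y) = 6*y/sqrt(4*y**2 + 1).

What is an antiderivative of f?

An antiderivative is F(y) = 3*sqrt(4*y**2 + 1)/2.

The substitution u = 4*y**2 + 1 works: f is exactly (dF/du)*(du/dy) for that inner function.
Check: d/dy[3*sqrt(4*y**2 + 1)/2] = 6*y/sqrt(4*y**2 + 1) = f(y).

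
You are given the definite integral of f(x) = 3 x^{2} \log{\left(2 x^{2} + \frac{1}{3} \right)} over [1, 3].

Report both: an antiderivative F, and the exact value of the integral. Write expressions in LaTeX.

Differentiate the proposed F(x) back; it has to land on f(x) exactly.
F(x) = x^{3} \log{\left(2 x^{2} + \frac{1}{3} \right)} - \frac{2 x^{3}}{3} + \frac{x}{3} - \frac{\sqrt{6} \operatorname{atan}{\left(\sqrt{6} x \right)}}{18} is an antiderivative of f.
Check: d/dx[x^{3} \log{\left(2 x^{2} + \frac{1}{3} \right)} - \frac{2 x^{3}}{3} + \frac{x}{3} - \frac{\sqrt{6} \operatorname{atan}{\left(\sqrt{6} x \right)}}{18}] = 3 x^{2} \log{\left(2 x^{2} + \frac{1}{3} \right)} = f(x).
F(3) = -17 - \frac{\sqrt{6} \operatorname{atan}{\left(3 \sqrt{6} \right)}}{18} + 27 \log{\left(\frac{55}{3} \right)}; F(1) = - \frac{1}{3} - \frac{\sqrt{6} \operatorname{atan}{\left(\sqrt{6} \right)}}{18} + \log{\left(\frac{7}{3} \right)}.
Integral = F(3) - F(1) = - \frac{50}{3} - \log{\left(\frac{7}{3} \right)} - \frac{\sqrt{6} \operatorname{atan}{\left(3 \sqrt{6} \right)}}{18} + \frac{\sqrt{6} \operatorname{atan}{\left(\sqrt{6} \right)}}{18} + 27 \log{\left(\frac{55}{3} \right)}.

Antiderivative: F(x) = x^{3} \log{\left(2 x^{2} + \frac{1}{3} \right)} - \frac{2 x^{3}}{3} + \frac{x}{3} - \frac{\sqrt{6} \operatorname{atan}{\left(\sqrt{6} x \right)}}{18}; value = - \frac{50}{3} - \log{\left(\frac{7}{3} \right)} - \frac{\sqrt{6} \operatorname{atan}{\left(3 \sqrt{6} \right)}}{18} + \frac{\sqrt{6} \operatorname{atan}{\left(\sqrt{6} \right)}}{18} + 27 \log{\left(\frac{55}{3} \right)}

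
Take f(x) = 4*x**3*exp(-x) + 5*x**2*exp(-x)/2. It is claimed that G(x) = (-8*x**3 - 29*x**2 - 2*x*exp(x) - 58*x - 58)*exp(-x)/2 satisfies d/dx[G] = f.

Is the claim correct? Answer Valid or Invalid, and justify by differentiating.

Invalid: d/dx[G] - f = -1, which is not 0.

d/dx[G] = (8*x**3 + 5*x**2 - 2*exp(x))*exp(-x)/2
d/dx[G] - f(x) = -1 != 0.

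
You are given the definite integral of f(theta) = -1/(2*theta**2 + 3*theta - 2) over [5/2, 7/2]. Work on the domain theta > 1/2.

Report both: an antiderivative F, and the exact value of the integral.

The denominator factors as (theta + 2)*(2*theta - 1); partial fractions split f into directly integrable pieces: -2/(5*(2*theta - 1)) + 1/(5*(theta + 2)).
F(theta) = -log(theta - 1/2)/5 + log(theta + 2)/5 is an antiderivative of f.
Check: d/dtheta[-log(theta - 1/2)/5 + log(theta + 2)/5] = -1/(2*theta**2 + 3*theta - 2) = f(theta).
F(7/2) = -log(3)/5 + log(11/2)/5; F(5/2) = -log(2)/5 + log(9/2)/5.
Integral = F(7/2) - F(5/2) = -log(9/2)/5 - log(3)/5 + log(2)/5 + log(11/2)/5.

Antiderivative: F(theta) = -log(theta - 1/2)/5 + log(theta + 2)/5; value = -log(9/2)/5 - log(3)/5 + log(2)/5 + log(11/2)/5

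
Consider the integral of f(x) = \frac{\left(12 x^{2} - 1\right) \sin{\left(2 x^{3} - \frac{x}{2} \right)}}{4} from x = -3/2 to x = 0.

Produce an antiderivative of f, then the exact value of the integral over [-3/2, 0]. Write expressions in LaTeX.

Antiderivative: F(x) = - \frac{\cos{\left(2 x^{3} - \frac{x}{2} \right)}}{2}; value = - \frac{1}{2} + \frac{\cos{\left(6 \right)}}{2}

f matches the chain-rule pattern g'(h)*h' with inner function h(x) = 2 x^{3} - \frac{x}{2}; substituting u = h(x) collapses the integral.
F(x) = - \frac{\cos{\left(2 x^{3} - \frac{x}{2} \right)}}{2} is an antiderivative of f.
Check: d/dx[- \frac{\cos{\left(2 x^{3} - \frac{x}{2} \right)}}{2}] = 3 x^{2} \sin{\left(2 x^{3} - \frac{x}{2} \right)} - \frac{\sin{\left(2 x^{3} - \frac{x}{2} \right)}}{4}, which equals f(x).
F(0) = - \frac{1}{2}; F(-3/2) = - \frac{\cos{\left(6 \right)}}{2}.
Integral = F(0) - F(-3/2) = - \frac{1}{2} + \frac{\cos{\left(6 \right)}}{2}.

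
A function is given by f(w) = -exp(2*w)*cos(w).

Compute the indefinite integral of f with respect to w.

F(w) = -(sin(w) + 2*cos(w))*exp(2*w)/5 + C

A first test for any F(w): its w-derivative must equal f(w) identically.
Check: d/dw[-(sin(w) + 2*cos(w))*exp(2*w)/5] = -exp(2*w)*cos(w) = f(w).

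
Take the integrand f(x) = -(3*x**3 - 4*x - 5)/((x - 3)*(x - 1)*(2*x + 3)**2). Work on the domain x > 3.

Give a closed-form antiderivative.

Factor the denominator ((x - 3)*(x - 1)*(2*x + 3)**2) and decompose: f = -1903/(4050*(2*x + 3)) + 73/(90*(2*x + 3)**2) - 3/(25*(x - 1)) - 32/(81*(x - 3)); each piece integrates to a log, atan, or power term.
Check: d/dx[-(6400*x*log(x - 3) + 1944*x*log(x - 1) + 3806*x*log(x + 3/2) + 9600*log(x - 3) + 2916*log(x - 1) + 5709*log(x + 3/2) + 3285)/(8100*(2*x + 3))] = (-3*x**3 + 4*x + 5)/(4*x**4 - 4*x**3 - 27*x**2 + 27), which equals f(x).

An antiderivative is F(x) = -(6400*x*log(x - 3) + 1944*x*log(x - 1) + 3806*x*log(x + 3/2) + 9600*log(x - 3) + 2916*log(x - 1) + 5709*log(x + 3/2) + 3285)/(8100*(2*x + 3)).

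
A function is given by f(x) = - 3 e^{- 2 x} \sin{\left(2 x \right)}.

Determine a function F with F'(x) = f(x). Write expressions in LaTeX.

Recover f(x) by differentiating a candidate F(x); any mismatch rules it out.
Check: d/dx[\frac{3 \left(\sin{\left(2 x \right)} + \cos{\left(2 x \right)}\right) e^{- 2 x}}{4}] = - 3 e^{- 2 x} \sin{\left(2 x \right)} = f(x).

An antiderivative is F(x) = \frac{3 \left(\sin{\left(2 x \right)} + \cos{\left(2 x \right)}\right) e^{- 2 x}}{4}.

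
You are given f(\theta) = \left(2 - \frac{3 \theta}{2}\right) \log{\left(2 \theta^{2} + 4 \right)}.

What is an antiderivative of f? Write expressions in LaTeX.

An antiderivative is F(\theta) = \frac{3 \theta^{2}}{4} - 4 \theta + \left(- \frac{3 \theta^{2}}{4} + 2 \theta\right) \log{\left(2 \theta^{2} + 4 \right)} - \frac{3 \log{\left(\theta^{2} + 2 \right)}}{2} + 4 \sqrt{2} \operatorname{atan}{\left(\frac{\sqrt{2} \theta}{2} \right)}.

Since d/d\theta undoes antidifferentiation here, F'(\theta) = f(\theta) is required of F(\theta).
Check: d/d\theta[\frac{3 \theta^{2}}{4} - 4 \theta + \left(- \frac{3 \theta^{2}}{4} + 2 \theta\right) \log{\left(2 \theta^{2} + 4 \right)} - \frac{3 \log{\left(\theta^{2} + 2 \right)}}{2} + 4 \sqrt{2} \operatorname{atan}{\left(\frac{\sqrt{2} \theta}{2} \right)}] = - \frac{3 \theta \log{\left(\theta^{2} + 2 \right)}}{2} - \frac{3 \theta \log{\left(2 \right)}}{2} + 2 \log{\left(\theta^{2} + 2 \right)} + 2 \log{\left(2 \right)}, which equals f(\theta).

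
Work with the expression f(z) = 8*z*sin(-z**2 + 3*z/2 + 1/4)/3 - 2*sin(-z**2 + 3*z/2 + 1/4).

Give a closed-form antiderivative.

An antiderivative is F(z) = 4*cos(-z**2 + 3*z/2 + 1/4)/3.

f matches the chain-rule pattern g'(h)*h' with inner function h(z) = -z**2 + 3*z/2 + 1/4; substituting u = h(z) collapses the integral.
Check: d/dz[4*cos(-z**2 + 3*z/2 + 1/4)/3] = 8*z*sin(-z**2 + 3*z/2 + 1/4)/3 - 2*sin(-z**2 + 3*z/2 + 1/4) = f(z).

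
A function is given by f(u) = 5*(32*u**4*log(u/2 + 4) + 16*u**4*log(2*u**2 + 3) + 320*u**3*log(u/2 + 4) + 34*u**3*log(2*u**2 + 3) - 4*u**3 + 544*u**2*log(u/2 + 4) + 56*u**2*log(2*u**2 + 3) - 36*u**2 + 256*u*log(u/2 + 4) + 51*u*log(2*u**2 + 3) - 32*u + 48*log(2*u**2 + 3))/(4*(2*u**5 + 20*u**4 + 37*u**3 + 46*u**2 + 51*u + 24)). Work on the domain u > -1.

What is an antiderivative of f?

f has the shape v'r + vr' for v = 10*log(u/2 + 4) - 5/(2*(2*u + 2)) and r = log(2*u**2 + 3) — it is the derivative of the product v*r.
Check: d/du[10*log(u/2 + 4)*log(2*u**2 + 3) - 5*log(2*u**2 + 3)/(4*u + 4)] = (160*u**4*log(u/2 + 4) + 80*u**4*log(2*u**2 + 3) + 1600*u**3*log(u/2 + 4) + 170*u**3*log(2*u**2 + 3) - 20*u**3 + 2720*u**2*log(u/2 + 4) + 280*u**2*log(2*u**2 + 3) - 180*u**2 + 1280*u*log(u/2 + 4) + 255*u*log(2*u**2 + 3) - 160*u + 240*log(2*u**2 + 3))/(8*u**5 + 80*u**4 + 148*u**3 + 184*u**2 + 204*u + 96), which equals f(u).

An antiderivative is F(u) = 10*log(u/2 + 4)*log(2*u**2 + 3) - 5*log(2*u**2 + 3)/(4*u + 4).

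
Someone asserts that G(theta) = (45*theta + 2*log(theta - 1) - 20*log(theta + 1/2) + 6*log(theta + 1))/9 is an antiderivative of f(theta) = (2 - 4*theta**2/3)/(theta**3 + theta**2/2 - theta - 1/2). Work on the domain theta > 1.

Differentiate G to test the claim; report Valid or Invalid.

d/dtheta[G] = (30*theta**3 + 7*theta**2 - 30*theta - 3)/(6*theta**3 + 3*theta**2 - 6*theta - 3)
d/dtheta[G] - f(theta) = 5 != 0.

Invalid: d/dtheta[G] - f = 5, which is not 0.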